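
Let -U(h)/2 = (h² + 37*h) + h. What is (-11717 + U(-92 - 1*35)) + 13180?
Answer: -21143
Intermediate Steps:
U(h) = -76*h - 2*h² (U(h) = -2*((h² + 37*h) + h) = -2*(h² + 38*h) = -76*h - 2*h²)
(-11717 + U(-92 - 1*35)) + 13180 = (-11717 - 2*(-92 - 1*35)*(38 + (-92 - 1*35))) + 13180 = (-11717 - 2*(-92 - 35)*(38 + (-92 - 35))) + 13180 = (-11717 - 2*(-127)*(38 - 127)) + 13180 = (-11717 - 2*(-127)*(-89)) + 13180 = (-11717 - 22606) + 13180 = -34323 + 13180 = -21143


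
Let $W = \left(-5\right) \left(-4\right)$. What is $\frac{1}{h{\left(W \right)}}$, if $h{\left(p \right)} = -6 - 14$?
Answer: $- \frac{1}{20} \approx -0.05$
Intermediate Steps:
$W = 20$
$h{\left(p \right)} = -20$
$\frac{1}{h{\left(W \right)}} = \frac{1}{-20} = - \frac{1}{20}$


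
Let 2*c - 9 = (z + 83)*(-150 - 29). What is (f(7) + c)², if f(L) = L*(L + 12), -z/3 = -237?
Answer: 20121706201/4 ≈ 5.0304e+9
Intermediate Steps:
z = 711 (z = -3*(-237) = 711)
c = -142117/2 (c = 9/2 + ((711 + 83)*(-150 - 29))/2 = 9/2 + (794*(-179))/2 = 9/2 + (½)*(-142126) = 9/2 - 71063 = -142117/2 ≈ -71059.)
f(L) = L*(12 + L)
(f(7) + c)² = (7*(12 + 7) - 142117/2)² = (7*19 - 142117/2)² = (133 - 142117/2)² = (-141851/2)² = 20121706201/4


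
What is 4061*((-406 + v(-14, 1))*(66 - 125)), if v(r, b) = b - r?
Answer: 93683209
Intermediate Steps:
4061*((-406 + v(-14, 1))*(66 - 125)) = 4061*((-406 + (1 - 1*(-14)))*(66 - 125)) = 4061*((-406 + (1 + 14))*(-59)) = 4061*((-406 + 15)*(-59)) = 4061*(-391*(-59)) = 4061*23069 = 93683209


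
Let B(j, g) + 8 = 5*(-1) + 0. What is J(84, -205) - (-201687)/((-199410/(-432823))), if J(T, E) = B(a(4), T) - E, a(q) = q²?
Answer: 1265696509/2890 ≈ 4.3796e+5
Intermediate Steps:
B(j, g) = -13 (B(j, g) = -8 + (5*(-1) + 0) = -8 + (-5 + 0) = -8 - 5 = -13)
J(T, E) = -13 - E
J(84, -205) - (-201687)/((-199410/(-432823))) = (-13 - 1*(-205)) - (-201687)/((-199410/(-432823))) = (-13 + 205) - (-201687)/((-199410*(-1/432823))) = 192 - (-201687)/199410/432823 = 192 - (-201687)*432823/199410 = 192 - 1*(-1265141629/2890) = 192 + 1265141629/2890 = 1265696509/2890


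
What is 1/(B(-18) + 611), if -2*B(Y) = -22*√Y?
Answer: 611/375499 - 33*I*√2/375499 ≈ 0.0016272 - 0.00012429*I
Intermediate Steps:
B(Y) = 11*√Y (B(Y) = -(-11)*√Y = 11*√Y)
1/(B(-18) + 611) = 1/(11*√(-18) + 611) = 1/(11*(3*I*√2) + 611) = 1/(33*I*√2 + 611) = 1/(611 + 33*I*√2)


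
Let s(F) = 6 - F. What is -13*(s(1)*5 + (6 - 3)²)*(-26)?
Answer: 11492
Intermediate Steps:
-13*(s(1)*5 + (6 - 3)²)*(-26) = -13*((6 - 1*1)*5 + (6 - 3)²)*(-26) = -13*((6 - 1)*5 + 3²)*(-26) = -13*(5*5 + 9)*(-26) = -13*(25 + 9)*(-26) = -13*34*(-26) = -442*(-26) = 11492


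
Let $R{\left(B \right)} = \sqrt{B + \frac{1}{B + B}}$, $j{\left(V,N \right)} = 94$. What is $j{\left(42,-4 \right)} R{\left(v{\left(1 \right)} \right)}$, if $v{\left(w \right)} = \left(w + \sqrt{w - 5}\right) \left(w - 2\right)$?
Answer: $\frac{47 \sqrt{-110 - 180 i}}{5} \approx 66.783 - 119.08 i$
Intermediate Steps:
$v{\left(w \right)} = \left(-2 + w\right) \left(w + \sqrt{-5 + w}\right)$ ($v{\left(w \right)} = \left(w + \sqrt{-5 + w}\right) \left(-2 + w\right) = \left(-2 + w\right) \left(w + \sqrt{-5 + w}\right)$)
$R{\left(B \right)} = \sqrt{B + \frac{1}{2 B}}$
$j{\left(42,-4 \right)} R{\left(v{\left(1 \right)} \right)} = 94 \frac{\sqrt{\frac{2}{1^{2} - 2 - 2 \sqrt{-5 + 1} + 1 \sqrt{-5 + 1}} + 4 \left(1^{2} - 2 - 2 \sqrt{-5 + 1} + 1 \sqrt{-5 + 1}\right)}}{2} = 94 \frac{\sqrt{\frac{2}{1 - 2 - 2 \sqrt{-4} + 1 \sqrt{-4}} + 4 \left(1 - 2 - 2 \sqrt{-4} + 1 \sqrt{-4}\right)}}{2} = 94 \frac{\sqrt{\frac{2}{1 - 2 - 2 \cdot 2 i + 1 \cdot 2 i} + 4 \left(1 - 2 - 2 \cdot 2 i + 1 \cdot 2 i\right)}}{2} = 94 \frac{\sqrt{\frac{2}{1 - 2 - 4 i + 2 i} + 4 \left(1 - 2 - 4 i + 2 i\right)}}{2} = 94 \frac{\sqrt{\frac{2}{-1 - 2 i} + 4 \left(-1 - 2 i\right)}}{2} = 94 \frac{\sqrt{2 \frac{-1 + 2 i}{5} - \left(4 + 8 i\right)}}{2} = 94 \frac{\sqrt{\frac{2 \left(-1 + 2 i\right)}{5} - \left(4 + 8 i\right)}}{2} = 94 \frac{\sqrt{-4 - 8 i + \frac{2 \left(-1 + 2 i\right)}{5}}}{2} = 47 \sqrt{-4 - 8 i + \frac{2 \left(-1 + 2 i\right)}{5}}$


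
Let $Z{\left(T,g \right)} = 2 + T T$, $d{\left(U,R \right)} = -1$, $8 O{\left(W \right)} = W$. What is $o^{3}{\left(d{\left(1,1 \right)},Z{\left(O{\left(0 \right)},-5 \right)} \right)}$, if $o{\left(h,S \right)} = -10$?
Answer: $-1000$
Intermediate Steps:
$O{\left(W \right)} = \frac{W}{8}$
$Z{\left(T,g \right)} = 2 + T^{2}$
$o^{3}{\left(d{\left(1,1 \right)},Z{\left(O{\left(0 \right)},-5 \right)} \right)} = \left(-10\right)^{3} = -1000$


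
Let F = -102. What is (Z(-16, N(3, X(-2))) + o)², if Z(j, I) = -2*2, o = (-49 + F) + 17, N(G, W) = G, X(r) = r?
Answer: 19044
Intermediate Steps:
o = -134 (o = (-49 - 102) + 17 = -151 + 17 = -134)
Z(j, I) = -4
(Z(-16, N(3, X(-2))) + o)² = (-4 - 134)² = (-138)² = 19044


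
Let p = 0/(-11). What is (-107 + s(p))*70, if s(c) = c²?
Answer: -7490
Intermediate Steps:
p = 0 (p = 0*(-1/11) = 0)
(-107 + s(p))*70 = (-107 + 0²)*70 = (-107 + 0)*70 = -107*70 = -7490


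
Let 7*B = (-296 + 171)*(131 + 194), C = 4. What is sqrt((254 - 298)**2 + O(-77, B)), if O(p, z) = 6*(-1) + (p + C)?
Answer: sqrt(1857) ≈ 43.093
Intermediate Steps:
B = -40625/7 (B = ((-296 + 171)*(131 + 194))/7 = (-125*325)/7 = (1/7)*(-40625) = -40625/7 ≈ -5803.6)
O(p, z) = -2 + p (O(p, z) = 6*(-1) + (p + 4) = -6 + (4 + p) = -2 + p)
sqrt((254 - 298)**2 + O(-77, B)) = sqrt((254 - 298)**2 + (-2 - 77)) = sqrt((-44)**2 - 79) = sqrt(1936 - 79) = sqrt(1857)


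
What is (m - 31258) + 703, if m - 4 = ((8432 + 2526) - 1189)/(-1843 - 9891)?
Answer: -358495203/11734 ≈ -30552.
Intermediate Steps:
m = 37167/11734 (m = 4 + ((8432 + 2526) - 1189)/(-1843 - 9891) = 4 + (10958 - 1189)/(-11734) = 4 + 9769*(-1/11734) = 4 - 9769/11734 = 37167/11734 ≈ 3.1675)
(m - 31258) + 703 = (37167/11734 - 31258) + 703 = -366744205/11734 + 703 = -358495203/11734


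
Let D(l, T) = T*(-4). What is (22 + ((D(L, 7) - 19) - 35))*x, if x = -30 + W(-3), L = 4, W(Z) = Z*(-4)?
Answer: 1080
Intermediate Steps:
W(Z) = -4*Z
D(l, T) = -4*T
x = -18 (x = -30 - 4*(-3) = -30 + 12 = -18)
(22 + ((D(L, 7) - 19) - 35))*x = (22 + ((-4*7 - 19) - 35))*(-18) = (22 + ((-28 - 19) - 35))*(-18) = (22 + (-47 - 35))*(-18) = (22 - 82)*(-18) = -60*(-18) = 1080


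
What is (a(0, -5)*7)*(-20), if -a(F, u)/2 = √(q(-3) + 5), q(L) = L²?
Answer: 280*√14 ≈ 1047.7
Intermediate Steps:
a(F, u) = -2*√14 (a(F, u) = -2*√((-3)² + 5) = -2*√(9 + 5) = -2*√14)
(a(0, -5)*7)*(-20) = (-2*√14*7)*(-20) = -14*√14*(-20) = 280*√14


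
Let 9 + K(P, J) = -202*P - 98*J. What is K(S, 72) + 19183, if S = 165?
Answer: -21212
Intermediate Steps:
K(P, J) = -9 - 202*P - 98*J (K(P, J) = -9 + (-202*P - 98*J) = -9 - 202*P - 98*J)
K(S, 72) + 19183 = (-9 - 202*165 - 98*72) + 19183 = (-9 - 33330 - 7056) + 19183 = -40395 + 19183 = -21212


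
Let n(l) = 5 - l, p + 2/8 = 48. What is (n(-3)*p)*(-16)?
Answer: -6112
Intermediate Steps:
p = 191/4 (p = -1/4 + 48 = 191/4 ≈ 47.750)
(n(-3)*p)*(-16) = ((5 - 1*(-3))*(191/4))*(-16) = ((5 + 3)*(191/4))*(-16) = (8*(191/4))*(-16) = 382*(-16) = -6112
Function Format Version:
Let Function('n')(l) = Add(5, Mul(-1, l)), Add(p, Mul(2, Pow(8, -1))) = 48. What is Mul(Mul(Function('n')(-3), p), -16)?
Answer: -6112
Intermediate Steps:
p = Rational(191, 4) (p = Add(Rational(-1, 4), 48) = Rational(191, 4) ≈ 47.750)
Mul(Mul(Function('n')(-3), p), -16) = Mul(Mul(Add(5, Mul(-1, -3)), Rational(191, 4)), -16) = Mul(Mul(Add(5, 3), Rational(191, 4)), -16) = Mul(Mul(8, Rational(191, 4)), -16) = Mul(382, -16) = -6112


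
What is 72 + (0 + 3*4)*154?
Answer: 1920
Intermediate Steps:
72 + (0 + 3*4)*154 = 72 + (0 + 12)*154 = 72 + 12*154 = 72 + 1848 = 1920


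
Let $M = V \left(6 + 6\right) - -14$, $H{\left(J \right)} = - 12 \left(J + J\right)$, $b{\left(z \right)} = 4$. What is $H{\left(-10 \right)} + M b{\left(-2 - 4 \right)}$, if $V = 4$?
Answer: $488$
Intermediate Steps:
$H{\left(J \right)} = - 24 J$ ($H{\left(J \right)} = - 12 \cdot 2 J = - 24 J$)
$M = 62$ ($M = 4 \left(6 + 6\right) - -14 = 4 \cdot 12 + 14 = 48 + 14 = 62$)
$H{\left(-10 \right)} + M b{\left(-2 - 4 \right)} = \left(-24\right) \left(-10\right) + 62 \cdot 4 = 240 + 248 = 488$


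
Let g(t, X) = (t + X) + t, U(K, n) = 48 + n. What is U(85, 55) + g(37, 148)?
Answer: 325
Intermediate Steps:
g(t, X) = X + 2*t (g(t, X) = (X + t) + t = X + 2*t)
U(85, 55) + g(37, 148) = (48 + 55) + (148 + 2*37) = 103 + (148 + 74) = 103 + 222 = 325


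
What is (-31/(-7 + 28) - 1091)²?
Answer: 526335364/441 ≈ 1.1935e+6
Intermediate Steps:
(-31/(-7 + 28) - 1091)² = (-31/21 - 1091)² = (-22942/21)² = 526335364/441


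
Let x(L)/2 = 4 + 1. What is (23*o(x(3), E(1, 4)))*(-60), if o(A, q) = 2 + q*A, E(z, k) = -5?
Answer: 66240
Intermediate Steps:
x(L) = 10 (x(L) = 2*(4 + 1) = 2*5 = 10)
o(A, q) = 2 + A*q
(23*o(x(3), E(1, 4)))*(-60) = (23*(2 + 10*(-5)))*(-60) = (23*(2 - 50))*(-60) = (23*(-48))*(-60) = -1104*(-60) = 66240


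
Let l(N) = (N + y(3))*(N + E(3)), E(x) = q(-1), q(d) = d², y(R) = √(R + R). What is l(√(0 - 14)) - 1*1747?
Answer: -1761 + √6 + I*√14 + 2*I*√21 ≈ -1758.6 + 12.907*I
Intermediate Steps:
y(R) = √2*√R (y(R) = √(2*R) = √2*√R)
E(x) = 1 (E(x) = (-1)² = 1)
l(N) = (1 + N)*(N + √6) (l(N) = (N + √2*√3)*(N + 1) = (N + √6)*(1 + N) = (1 + N)*(N + √6))
l(√(0 - 14)) - 1*1747 = (√(0 - 14) + √6 + (√(0 - 14))² + √(0 - 14)*√6) - 1*1747 = (√(-14) + √6 + (√(-14))² + √(-14)*√6) - 1747 = (I*√14 + √6 + (I*√14)² + (I*√14)*√6) - 1747 = (I*√14 + √6 - 14 + 2*I*√21) - 1747 = (-14 + √6 + I*√14 + 2*I*√21) - 1747 = -1761 + √6 + I*√14 + 2*I*√21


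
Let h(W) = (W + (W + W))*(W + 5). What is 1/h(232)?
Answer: 1/164952 ≈ 6.0624e-6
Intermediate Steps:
h(W) = 3*W*(5 + W) (h(W) = (W + 2*W)*(5 + W) = (3*W)*(5 + W) = 3*W*(5 + W))
1/h(232) = 1/(3*232*(5 + 232)) = 1/(3*232*237) = 1/164952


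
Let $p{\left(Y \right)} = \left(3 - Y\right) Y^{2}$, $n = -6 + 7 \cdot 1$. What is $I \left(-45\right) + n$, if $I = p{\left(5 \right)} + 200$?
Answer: $-6749$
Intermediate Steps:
$n = 1$ ($n = -6 + 7 = 1$)
$p{\left(Y \right)} = Y^{2} \left(3 - Y\right)$
$I = 150$ ($I = 5^{2} \left(3 - 5\right) + 200 = 25 \left(3 - 5\right) + 200 = 25 \left(-2\right) + 200 = -50 + 200 = 150$)
$I \left(-45\right) + n = 150 \left(-45\right) + 1 = -6750 + 1 = -6749$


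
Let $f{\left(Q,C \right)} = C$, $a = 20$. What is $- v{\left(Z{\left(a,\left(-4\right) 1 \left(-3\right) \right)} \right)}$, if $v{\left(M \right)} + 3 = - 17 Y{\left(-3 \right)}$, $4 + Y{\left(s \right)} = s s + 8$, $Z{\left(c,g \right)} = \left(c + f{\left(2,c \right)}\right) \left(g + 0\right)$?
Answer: $224$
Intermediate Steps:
$Z{\left(c,g \right)} = 2 c g$ ($Z{\left(c,g \right)} = \left(c + c\right) \left(g + 0\right) = 2 c g$)
$Y{\left(s \right)} = 4 + s^{2}$ ($Y{\left(s \right)} = -4 + \left(s s + 8\right) = -4 + \left(s^{2} + 8\right) = -4 + \left(8 + s^{2}\right) = 4 + s^{2}$)
$v{\left(M \right)} = -224$ ($v{\left(M \right)} = -3 - 17 \left(4 + \left(-3\right)^{2}\right) = -3 - 17 \left(4 + 9\right) = -3 - 221 = -224$)
$- v{\left(Z{\left(a,\left(-4\right) 1 \left(-3\right) \right)} \right)} = \left(-1\right) \left(-224\right) = 224$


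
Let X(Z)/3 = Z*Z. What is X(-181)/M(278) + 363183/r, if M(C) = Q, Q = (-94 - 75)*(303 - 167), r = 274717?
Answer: -18652612839/6314095528 ≈ -2.9541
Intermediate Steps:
X(Z) = 3*Z² (X(Z) = 3*(Z*Z) = 3*Z²)
Q = -22984 (Q = -169*136 = -22984)
M(C) = -22984
X(-181)/M(278) + 363183/r = (3*(-181)²)/(-22984) + 363183/274717 = (3*32761)*(-1/22984) + 363183*(1/274717) = 98283*(-1/22984) + 363183/274717 = -98283/22984 + 363183/274717 = -18652612839/6314095528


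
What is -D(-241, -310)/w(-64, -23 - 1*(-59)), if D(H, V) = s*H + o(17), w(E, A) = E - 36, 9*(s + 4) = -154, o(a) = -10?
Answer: 457/9 ≈ 50.778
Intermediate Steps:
s = -190/9 (s = -4 + (⅑)*(-154) = -4 - 154/9 = -190/9 ≈ -21.111)
w(E, A) = -36 + E
D(H, V) = -10 - 190*H/9 (D(H, V) = -190*H/9 - 10 = -10 - 190*H/9)
-D(-241, -310)/w(-64, -23 - 1*(-59)) = -(-10 - 190/9*(-241))/(-36 - 64) = -(-10 + 45790/9)/(-100) = -45700*(-1)/(9*100) = -1*(-457/9) = 457/9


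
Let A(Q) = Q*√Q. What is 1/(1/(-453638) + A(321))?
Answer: 453638/6806658333292386083 + 66057766649124*√321/6806658333292386083 ≈ 0.00017388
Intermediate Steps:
A(Q) = Q^(3/2)
1/(1/(-453638) + A(321)) = 1/(1/(-453638) + 321^(3/2)) = 1/(-1/453638 + 321*√321)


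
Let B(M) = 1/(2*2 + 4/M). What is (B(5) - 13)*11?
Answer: -3377/24 ≈ -140.71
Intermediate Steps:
B(M) = 1/(4 + 4/M)
(B(5) - 13)*11 = ((1/4)*5/(1 + 5) - 13)*11 = ((1/4)*5/6 - 13)*11 = ((1/4)*5*(1/6) - 13)*11 = (5/24 - 13)*11 = -307/24*11 = -3377/24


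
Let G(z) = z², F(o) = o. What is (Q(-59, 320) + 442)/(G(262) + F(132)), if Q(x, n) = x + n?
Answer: 703/68776 ≈ 0.010222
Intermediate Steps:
Q(x, n) = n + x
(Q(-59, 320) + 442)/(G(262) + F(132)) = ((320 - 59) + 442)/(262² + 132) = (261 + 442)/(68644 + 132) = 703/68776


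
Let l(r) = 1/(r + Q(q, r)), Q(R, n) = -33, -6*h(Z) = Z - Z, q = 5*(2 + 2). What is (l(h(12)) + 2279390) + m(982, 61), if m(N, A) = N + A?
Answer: 75254288/33 ≈ 2.2804e+6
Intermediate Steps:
q = 20 (q = 5*4 = 20)
h(Z) = 0 (h(Z) = -(Z - Z)/6 = -⅙*0 = 0)
m(N, A) = A + N
l(r) = 1/(-33 + r) (l(r) = 1/(r - 33) = 1/(-33 + r))
(l(h(12)) + 2279390) + m(982, 61) = (1/(-33 + 0) + 2279390) + (61 + 982) = (1/(-33) + 2279390) + 1043 = (-1/33 + 2279390) + 1043 = 75219869/33 + 1043 = 75254288/33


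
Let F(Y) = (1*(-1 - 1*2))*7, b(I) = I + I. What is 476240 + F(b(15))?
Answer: 476219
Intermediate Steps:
b(I) = 2*I
F(Y) = -21 (F(Y) = (1*(-1 - 2))*7 = (1*(-3))*7 = -3*7 = -21)
476240 + F(b(15)) = 476240 - 21 = 476219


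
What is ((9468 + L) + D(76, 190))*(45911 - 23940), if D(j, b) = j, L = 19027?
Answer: 627733441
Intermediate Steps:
((9468 + L) + D(76, 190))*(45911 - 23940) = ((9468 + 19027) + 76)*(45911 - 23940) = (28495 + 76)*21971 = 28571*21971 = 627733441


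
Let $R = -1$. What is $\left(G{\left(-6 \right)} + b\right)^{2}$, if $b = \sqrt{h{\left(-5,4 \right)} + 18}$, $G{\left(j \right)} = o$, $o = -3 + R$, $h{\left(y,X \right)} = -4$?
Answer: $\left(4 - \sqrt{14}\right)^{2} \approx 0.066741$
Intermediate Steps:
$o = -4$ ($o = -3 - 1 = -4$)
$G{\left(j \right)} = -4$
$b = \sqrt{14}$ ($b = \sqrt{-4 + 18} = \sqrt{14} \approx 3.7417$)
$\left(G{\left(-6 \right)} + b\right)^{2} = \left(-4 + \sqrt{14}\right)^{2}$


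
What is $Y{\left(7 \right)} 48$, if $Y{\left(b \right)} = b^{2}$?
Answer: $2352$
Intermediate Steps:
$Y{\left(7 \right)} 48 = 7^{2} \cdot 48 = 49 \cdot 48 = 2352$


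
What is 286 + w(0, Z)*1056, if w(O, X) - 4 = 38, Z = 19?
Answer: 44638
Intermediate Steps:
w(O, X) = 42 (w(O, X) = 4 + 38 = 42)
286 + w(0, Z)*1056 = 286 + 42*1056 = 286 + 44352 = 44638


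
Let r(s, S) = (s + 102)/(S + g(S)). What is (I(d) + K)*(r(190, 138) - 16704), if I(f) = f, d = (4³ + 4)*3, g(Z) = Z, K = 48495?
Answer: -18708581199/23 ≈ -8.1342e+8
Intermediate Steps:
r(s, S) = (102 + s)/(2*S) (r(s, S) = (s + 102)/(S + S) = (102 + s)/((2*S)) = (102 + s)*(1/(2*S)) = (102 + s)/(2*S))
d = 204 (d = (64 + 4)*3 = 68*3 = 204)
(I(d) + K)*(r(190, 138) - 16704) = (204 + 48495)*((½)*(102 + 190)/138 - 16704) = 48699*((½)*(1/138)*292 - 16704) = 48699*(73/69 - 16704) = 48699*(-1152503/69) = -18708581199/23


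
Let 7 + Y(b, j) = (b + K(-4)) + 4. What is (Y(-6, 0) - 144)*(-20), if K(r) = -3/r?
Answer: 3045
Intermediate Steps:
Y(b, j) = -9/4 + b (Y(b, j) = -7 + ((b - 3/(-4)) + 4) = -7 + ((b - 3*(-¼)) + 4) = -7 + ((b + ¾) + 4) = -7 + ((¾ + b) + 4) = -7 + (19/4 + b) = -9/4 + b)
(Y(-6, 0) - 144)*(-20) = ((-9/4 - 6) - 144)*(-20) = (-33/4 - 144)*(-20) = -609/4*(-20) = 3045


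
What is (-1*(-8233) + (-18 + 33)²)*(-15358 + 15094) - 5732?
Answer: -2238644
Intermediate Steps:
(-1*(-8233) + (-18 + 33)²)*(-15358 + 15094) - 5732 = (8233 + 15²)*(-264) - 5732 = (8233 + 225)*(-264) - 5732 = 8458*(-264) - 5732 = -2232912 - 5732 = -2238644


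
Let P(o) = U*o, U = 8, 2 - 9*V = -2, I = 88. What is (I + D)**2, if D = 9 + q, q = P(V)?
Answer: 819025/81 ≈ 10111.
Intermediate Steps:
V = 4/9 (V = 2/9 - 1/9*(-2) = 2/9 + 2/9 = 4/9 ≈ 0.44444)
P(o) = 8*o
q = 32/9 (q = 8*(4/9) = 32/9 ≈ 3.5556)
D = 113/9 (D = 9 + 32/9 = 113/9 ≈ 12.556)
(I + D)**2 = (88 + 113/9)**2 = (905/9)**2 = 819025/81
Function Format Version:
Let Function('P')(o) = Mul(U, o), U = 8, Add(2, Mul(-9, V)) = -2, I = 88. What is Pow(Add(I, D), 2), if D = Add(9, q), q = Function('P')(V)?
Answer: Rational(819025, 81) ≈ 10111.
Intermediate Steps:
V = Rational(4, 9) (V = Add(Rational(2, 9), Mul(Rational(-1, 9), -2)) = Add(Rational(2, 9), Rational(2, 9)) = Rational(4, 9) ≈ 0.44444)
Function('P')(o) = Mul(8, o)
q = Rational(32, 9) (q = Mul(8, Rational(4, 9)) = Rational(32, 9) ≈ 3.5556)
D = Rational(113, 9) (D = Add(9, Rational(32, 9)) = Rational(113, 9) ≈ 12.556)
Pow(Add(I, D), 2) = Pow(Add(88, Rational(113, 9)), 2) = Pow(Rational(905, 9), 2) = Rational(819025, 81)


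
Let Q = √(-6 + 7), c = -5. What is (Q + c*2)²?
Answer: 81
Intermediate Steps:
Q = 1 (Q = √1 = 1)
(Q + c*2)² = (1 - 5*2)² = (1 - 10)² = (-9)² = 81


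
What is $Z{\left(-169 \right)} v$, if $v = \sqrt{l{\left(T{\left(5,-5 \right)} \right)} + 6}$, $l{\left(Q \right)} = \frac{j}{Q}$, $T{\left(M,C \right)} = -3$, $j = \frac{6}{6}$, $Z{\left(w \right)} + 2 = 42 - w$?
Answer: $\frac{209 \sqrt{51}}{3} \approx 497.52$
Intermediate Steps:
$Z{\left(w \right)} = 40 - w$ ($Z{\left(w \right)} = -2 - \left(-42 + w\right) = 40 - w$)
$j = 1$ ($j = 6 \cdot \frac{1}{6} = 1$)
$l{\left(Q \right)} = \frac{1}{Q}$ ($l{\left(Q \right)} = 1 \frac{1}{Q} = \frac{1}{Q}$)
$v = \frac{\sqrt{51}}{3}$ ($v = \sqrt{\frac{1}{-3} + 6} = \sqrt{- \frac{1}{3} + 6} = \sqrt{\frac{17}{3}} = \frac{\sqrt{51}}{3} \approx 2.3805$)
$Z{\left(-169 \right)} v = \left(40 - -169\right) \frac{\sqrt{51}}{3} = \left(40 + 169\right) \frac{\sqrt{51}}{3} = 209 \frac{\sqrt{51}}{3} = \frac{209 \sqrt{51}}{3}$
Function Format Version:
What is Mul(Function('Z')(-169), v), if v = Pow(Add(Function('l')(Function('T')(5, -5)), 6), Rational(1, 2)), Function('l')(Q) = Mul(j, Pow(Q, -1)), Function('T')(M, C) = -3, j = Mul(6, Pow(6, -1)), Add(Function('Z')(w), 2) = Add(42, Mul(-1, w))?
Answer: Mul(Rational(209, 3), Pow(51, Rational(1, 2))) ≈ 497.52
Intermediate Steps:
Function('Z')(w) = Add(40, Mul(-1, w)) (Function('Z')(w) = Add(-2, Add(42, Mul(-1, w))) = Add(40, Mul(-1, w)))
j = 1 (j = Mul(6, Rational(1, 6)) = 1)
Function('l')(Q) = Pow(Q, -1) (Function('l')(Q) = Mul(1, Pow(Q, -1)) = Pow(Q, -1))
v = Mul(Rational(1, 3), Pow(51, Rational(1, 2))) (v = Pow(Add(Pow(-3, -1), 6), Rational(1, 2)) = Pow(Add(Rational(-1, 3), 6), Rational(1, 2)) = Pow(Rational(17, 3), Rational(1, 2)) = Mul(Rational(1, 3), Pow(51, Rational(1, 2))) ≈ 2.3805)
Mul(Function('Z')(-169), v) = Mul(Add(40, Mul(-1, -169)), Mul(Rational(1, 3), Pow(51, Rational(1, 2)))) = Mul(Add(40, 169), Mul(Rational(1, 3), Pow(51, Rational(1, 2)))) = Mul(209, Mul(Rational(1, 3), Pow(51, Rational(1, 2)))) = Mul(Rational(209, 3), Pow(51, Rational(1, 2)))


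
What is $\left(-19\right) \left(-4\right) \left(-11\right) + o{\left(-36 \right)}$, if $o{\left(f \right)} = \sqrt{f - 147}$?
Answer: $-836 + i \sqrt{183} \approx -836.0 + 13.528 i$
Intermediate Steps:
$o{\left(f \right)} = \sqrt{-147 + f}$
$\left(-19\right) \left(-4\right) \left(-11\right) + o{\left(-36 \right)} = \left(-19\right) \left(-4\right) \left(-11\right) + \sqrt{-147 - 36} = 76 \left(-11\right) + \sqrt{-183} = -836 + i \sqrt{183}$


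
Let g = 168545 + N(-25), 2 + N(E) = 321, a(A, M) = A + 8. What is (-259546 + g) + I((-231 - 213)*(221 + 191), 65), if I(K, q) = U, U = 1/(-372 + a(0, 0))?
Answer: -33008249/364 ≈ -90682.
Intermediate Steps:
a(A, M) = 8 + A
N(E) = 319 (N(E) = -2 + 321 = 319)
U = -1/364 (U = 1/(-372 + (8 + 0)) = 1/(-372 + 8) = 1/(-364) = -1/364 ≈ -0.0027473)
I(K, q) = -1/364
g = 168864 (g = 168545 + 319 = 168864)
(-259546 + g) + I((-231 - 213)*(221 + 191), 65) = (-259546 + 168864) - 1/364 = -90682 - 1/364 = -33008249/364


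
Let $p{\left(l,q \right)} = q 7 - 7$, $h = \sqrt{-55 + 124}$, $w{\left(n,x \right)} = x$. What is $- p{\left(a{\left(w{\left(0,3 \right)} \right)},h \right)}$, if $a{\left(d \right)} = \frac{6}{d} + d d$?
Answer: $7 - 7 \sqrt{69} \approx -51.146$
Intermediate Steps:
$a{\left(d \right)} = d^{2} + \frac{6}{d}$ ($a{\left(d \right)} = \frac{6}{d} + d^{2} = d^{2} + \frac{6}{d}$)
$h = \sqrt{69} \approx 8.3066$
$p{\left(l,q \right)} = -7 + 7 q$ ($p{\left(l,q \right)} = 7 q - 7 = -7 + 7 q$)
$- p{\left(a{\left(w{\left(0,3 \right)} \right)},h \right)} = - (-7 + 7 \sqrt{69}) = 7 - 7 \sqrt{69}$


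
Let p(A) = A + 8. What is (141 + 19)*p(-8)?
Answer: 0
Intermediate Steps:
p(A) = 8 + A
(141 + 19)*p(-8) = (141 + 19)*(8 - 8) = 160*0 = 0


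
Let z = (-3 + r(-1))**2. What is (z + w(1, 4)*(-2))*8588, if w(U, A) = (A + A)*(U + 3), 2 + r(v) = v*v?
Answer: -412224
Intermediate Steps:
r(v) = -2 + v**2 (r(v) = -2 + v*v = -2 + v**2)
z = 16 (z = (-3 + (-2 + (-1)**2))**2 = (-3 + (-2 + 1))**2 = (-3 - 1)**2 = (-4)**2 = 16)
w(U, A) = 2*A*(3 + U) (w(U, A) = (2*A)*(3 + U) = 2*A*(3 + U))
(z + w(1, 4)*(-2))*8588 = (16 + (2*4*(3 + 1))*(-2))*8588 = (16 + (2*4*4)*(-2))*8588 = (16 + 32*(-2))*8588 = (16 - 64)*8588 = -48*8588 = -412224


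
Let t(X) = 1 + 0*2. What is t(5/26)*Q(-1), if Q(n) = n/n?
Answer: 1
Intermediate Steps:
Q(n) = 1
t(X) = 1 (t(X) = 1 + 0 = 1)
t(5/26)*Q(-1) = 1*1 = 1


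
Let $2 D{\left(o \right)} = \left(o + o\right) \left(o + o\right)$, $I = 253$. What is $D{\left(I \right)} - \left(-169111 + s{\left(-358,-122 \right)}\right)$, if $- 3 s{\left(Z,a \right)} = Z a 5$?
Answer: $\frac{1109767}{3} \approx 3.6992 \cdot 10^{5}$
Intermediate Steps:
$s{\left(Z,a \right)} = - \frac{5 Z a}{3}$ ($s{\left(Z,a \right)} = - \frac{Z a 5}{3} = - \frac{5 Z a}{3}$)
$D{\left(o \right)} = 2 o^{2}$ ($D{\left(o \right)} = \frac{\left(o + o\right) \left(o + o\right)}{2} = \frac{2 o 2 o}{2} = \frac{4 o^{2}}{2} = 2 o^{2}$)
$D{\left(I \right)} - \left(-169111 + s{\left(-358,-122 \right)}\right) = 2 \cdot 253^{2} - \left(-169111 - \left(- \frac{1790}{3}\right) \left(-122\right)\right) = 2 \cdot 64009 - \left(-169111 - \frac{218380}{3}\right) = 128018 - - \frac{725713}{3} = 128018 + \frac{725713}{3} = \frac{1109767}{3}$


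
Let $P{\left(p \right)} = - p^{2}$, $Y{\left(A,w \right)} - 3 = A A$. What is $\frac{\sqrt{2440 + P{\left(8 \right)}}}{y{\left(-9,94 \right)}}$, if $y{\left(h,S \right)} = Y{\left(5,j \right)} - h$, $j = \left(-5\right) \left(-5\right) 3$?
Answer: $\frac{6 \sqrt{66}}{37} \approx 1.3174$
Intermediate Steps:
$j = 75$ ($j = 25 \cdot 3 = 75$)
$Y{\left(A,w \right)} = 3 + A^{2}$ ($Y{\left(A,w \right)} = 3 + A A = 3 + A^{2}$)
$y{\left(h,S \right)} = 28 - h$ ($y{\left(h,S \right)} = \left(3 + 5^{2}\right) - h = \left(3 + 25\right) - h = 28 - h$)
$\frac{\sqrt{2440 + P{\left(8 \right)}}}{y{\left(-9,94 \right)}} = \frac{\sqrt{2440 - 8^{2}}}{28 - -9} = \frac{\sqrt{2440 - 64}}{28 + 9} = \frac{\sqrt{2440 - 64}}{37} = \sqrt{2376} \cdot \frac{1}{37} = 6 \sqrt{66} \cdot \frac{1}{37} = \frac{6 \sqrt{66}}{37}$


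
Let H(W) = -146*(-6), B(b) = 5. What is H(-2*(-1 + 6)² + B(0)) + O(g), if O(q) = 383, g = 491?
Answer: 1259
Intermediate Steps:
H(W) = 876
H(-2*(-1 + 6)² + B(0)) + O(g) = 876 + 383 = 1259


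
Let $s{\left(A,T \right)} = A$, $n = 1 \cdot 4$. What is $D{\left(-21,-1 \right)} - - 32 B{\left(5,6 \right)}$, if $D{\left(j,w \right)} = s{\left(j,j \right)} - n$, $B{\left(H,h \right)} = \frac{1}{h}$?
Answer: $- \frac{59}{3} \approx -19.667$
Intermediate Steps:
$n = 4$
$D{\left(j,w \right)} = -4 + j$ ($D{\left(j,w \right)} = j - 4 = -4 + j$)
$D{\left(-21,-1 \right)} - - 32 B{\left(5,6 \right)} = \left(-4 - 21\right) - - \frac{32}{6} = -25 - \left(-32\right) \frac{1}{6} = -25 - - \frac{16}{3} = -25 + \frac{16}{3} = - \frac{59}{3}$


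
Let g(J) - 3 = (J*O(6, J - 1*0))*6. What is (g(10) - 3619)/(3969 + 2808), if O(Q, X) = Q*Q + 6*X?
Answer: 2144/6777 ≈ 0.31636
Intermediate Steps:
O(Q, X) = Q**2 + 6*X
g(J) = 3 + 6*J*(36 + 6*J) (g(J) = 3 + (J*(6**2 + 6*(J - 1*0)))*6 = 3 + (J*(36 + 6*(J + 0)))*6 = 3 + (J*(36 + 6*J))*6 = 3 + 6*J*(36 + 6*J))
(g(10) - 3619)/(3969 + 2808) = ((3 + 36*10*(6 + 10)) - 3619)/(3969 + 2808) = ((3 + 36*10*16) - 3619)/6777 = ((3 + 5760) - 3619)*(1/6777) = (5763 - 3619)*(1/6777) = 2144*(1/6777) = 2144/6777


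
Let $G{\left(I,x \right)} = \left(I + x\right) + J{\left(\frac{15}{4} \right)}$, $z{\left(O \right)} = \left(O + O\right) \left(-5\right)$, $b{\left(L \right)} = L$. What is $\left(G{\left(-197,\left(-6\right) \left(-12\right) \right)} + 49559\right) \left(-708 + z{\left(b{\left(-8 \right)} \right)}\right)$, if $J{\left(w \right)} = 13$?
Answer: $-31052716$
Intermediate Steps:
$z{\left(O \right)} = - 10 O$ ($z{\left(O \right)} = 2 O \left(-5\right) = - 10 O$)
$G{\left(I,x \right)} = 13 + I + x$ ($G{\left(I,x \right)} = \left(I + x\right) + 13 = 13 + I + x$)
$\left(G{\left(-197,\left(-6\right) \left(-12\right) \right)} + 49559\right) \left(-708 + z{\left(b{\left(-8 \right)} \right)}\right) = \left(\left(13 - 197 - -72\right) + 49559\right) \left(-708 - -80\right) = \left(\left(13 - 197 + 72\right) + 49559\right) \left(-708 + 80\right) = \left(-112 + 49559\right) \left(-628\right) = 49447 \left(-628\right) = -31052716$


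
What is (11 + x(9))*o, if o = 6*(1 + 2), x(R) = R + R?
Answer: 522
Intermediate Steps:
x(R) = 2*R
o = 18 (o = 6*3 = 18)
(11 + x(9))*o = (11 + 2*9)*18 = (11 + 18)*18 = 29*18 = 522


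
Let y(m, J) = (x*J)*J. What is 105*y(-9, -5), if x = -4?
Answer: -10500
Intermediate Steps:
y(m, J) = -4*J² (y(m, J) = (-4*J)*J = -4*J²)
105*y(-9, -5) = 105*(-4*(-5)²) = 105*(-4*25) = 105*(-100) = -10500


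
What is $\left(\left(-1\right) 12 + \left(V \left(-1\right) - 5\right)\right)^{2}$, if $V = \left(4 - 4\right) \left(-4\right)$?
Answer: $289$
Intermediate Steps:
$V = 0$ ($V = 0 \left(-4\right) = 0$)
$\left(\left(-1\right) 12 + \left(V \left(-1\right) - 5\right)\right)^{2} = \left(\left(-1\right) 12 + \left(0 \left(-1\right) - 5\right)\right)^{2} = \left(-12 + \left(0 - 5\right)\right)^{2} = \left(-12 - 5\right)^{2} = \left(-17\right)^{2} = 289$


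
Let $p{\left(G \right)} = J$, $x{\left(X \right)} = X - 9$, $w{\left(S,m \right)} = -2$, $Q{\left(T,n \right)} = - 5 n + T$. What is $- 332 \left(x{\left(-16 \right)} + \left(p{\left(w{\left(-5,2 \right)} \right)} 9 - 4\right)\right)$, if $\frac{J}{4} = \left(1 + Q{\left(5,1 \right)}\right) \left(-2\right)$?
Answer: $33532$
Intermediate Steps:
$Q{\left(T,n \right)} = T - 5 n$
$J = -8$ ($J = 4 \left(1 + \left(5 - 5\right)\right) \left(-2\right) = 4 \left(1 + 0\right) \left(-2\right) = 4 \cdot 1 \left(-2\right) = 4 \left(-2\right) = -8$)
$x{\left(X \right)} = -9 + X$
$p{\left(G \right)} = -8$
$- 332 \left(x{\left(-16 \right)} + \left(p{\left(w{\left(-5,2 \right)} \right)} 9 - 4\right)\right) = - 332 \left(\left(-9 - 16\right) - 76\right) = - 332 \left(-25 - 76\right) = \left(-332\right) \left(-101\right) = 33532$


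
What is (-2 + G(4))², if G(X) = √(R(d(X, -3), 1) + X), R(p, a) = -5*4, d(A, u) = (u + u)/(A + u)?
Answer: -12 - 16*I ≈ -12.0 - 16.0*I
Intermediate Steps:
d(A, u) = 2*u/(A + u) (d(A, u) = (2*u)/(A + u) = 2*u/(A + u))
R(p, a) = -20
G(X) = √(-20 + X)
(-2 + G(4))² = (-2 + √(-20 + 4))² = (-2 + √(-16))² = (-2 + 4*I)²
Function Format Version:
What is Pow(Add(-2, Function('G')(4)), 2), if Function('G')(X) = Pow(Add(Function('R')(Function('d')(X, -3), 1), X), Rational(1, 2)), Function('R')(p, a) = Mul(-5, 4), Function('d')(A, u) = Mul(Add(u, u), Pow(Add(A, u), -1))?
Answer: Add(-12, Mul(-16, I)) ≈ Add(-12.000, Mul(-16.000, I))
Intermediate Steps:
Function('d')(A, u) = Mul(2, u, Pow(Add(A, u), -1)) (Function('d')(A, u) = Mul(Mul(2, u), Pow(Add(A, u), -1)) = Mul(2, u, Pow(Add(A, u), -1)))
Function('R')(p, a) = -20
Function('G')(X) = Pow(Add(-20, X), Rational(1, 2))
Pow(Add(-2, Function('G')(4)), 2) = Pow(Add(-2, Pow(Add(-20, 4), Rational(1, 2))), 2) = Pow(Add(-2, Pow(-16, Rational(1, 2))), 2) = Pow(Add(-2, Mul(4, I)), 2)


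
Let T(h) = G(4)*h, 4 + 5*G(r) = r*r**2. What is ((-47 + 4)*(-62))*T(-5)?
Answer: -159960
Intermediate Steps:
G(r) = -4/5 + r**3/5 (G(r) = -4/5 + (r*r**2)/5 = -4/5 + r**3/5)
T(h) = 12*h (T(h) = (-4/5 + (1/5)*4**3)*h = (-4/5 + (1/5)*64)*h = (-4/5 + 64/5)*h = 12*h)
((-47 + 4)*(-62))*T(-5) = ((-47 + 4)*(-62))*(12*(-5)) = -43*(-62)*(-60) = 2666*(-60) = -159960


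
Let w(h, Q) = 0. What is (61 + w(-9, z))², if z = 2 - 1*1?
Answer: 3721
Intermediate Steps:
z = 1 (z = 2 - 1 = 1)
(61 + w(-9, z))² = (61 + 0)² = 61² = 3721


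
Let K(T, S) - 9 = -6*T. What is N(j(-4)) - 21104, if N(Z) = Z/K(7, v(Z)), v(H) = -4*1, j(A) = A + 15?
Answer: -63313/3 ≈ -21104.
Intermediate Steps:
j(A) = 15 + A
v(H) = -4
K(T, S) = 9 - 6*T
N(Z) = -Z/33 (N(Z) = Z/(9 - 6*7) = Z/(9 - 42) = Z/(-33) = Z*(-1/33) = -Z/33)
N(j(-4)) - 21104 = -(15 - 4)/33 - 21104 = -1/33*11 - 21104 = -⅓ - 21104 = -63313/3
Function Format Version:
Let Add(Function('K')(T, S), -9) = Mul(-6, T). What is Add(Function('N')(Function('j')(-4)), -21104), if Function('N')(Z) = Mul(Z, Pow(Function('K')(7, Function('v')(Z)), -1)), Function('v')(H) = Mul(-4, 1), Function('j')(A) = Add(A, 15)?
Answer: Rational(-63313, 3) ≈ -21104.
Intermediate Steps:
Function('j')(A) = Add(15, A)
Function('v')(H) = -4
Function('K')(T, S) = Add(9, Mul(-6, T))
Function('N')(Z) = Mul(Rational(-1, 33), Z) (Function('N')(Z) = Mul(Z, Pow(Add(9, Mul(-6, 7)), -1)) = Mul(Z, Pow(Add(9, -42), -1)) = Mul(Z, Pow(-33, -1)) = Mul(Z, Rational(-1, 33)) = Mul(Rational(-1, 33), Z))
Add(Function('N')(Function('j')(-4)), -21104) = Add(Mul(Rational(-1, 33), Add(15, -4)), -21104) = Add(Mul(Rational(-1, 33), 11), -21104) = Add(Rational(-1, 3), -21104) = Rational(-63313, 3)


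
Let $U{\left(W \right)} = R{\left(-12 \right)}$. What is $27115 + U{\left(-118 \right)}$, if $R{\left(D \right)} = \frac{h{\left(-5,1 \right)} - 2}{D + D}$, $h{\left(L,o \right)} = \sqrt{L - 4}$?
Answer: $\frac{325381}{12} - \frac{i}{8} \approx 27115.0 - 0.125 i$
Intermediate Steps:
$h{\left(L,o \right)} = \sqrt{-4 + L}$
$R{\left(D \right)} = \frac{-2 + 3 i}{2 D}$ ($R{\left(D \right)} = \frac{\sqrt{-4 - 5} - 2}{D + D} = \frac{\sqrt{-9} - 2}{2 D} = \left(3 i - 2\right) \frac{1}{2 D} = \left(-2 + 3 i\right) \frac{1}{2 D} = \frac{-2 + 3 i}{2 D}$)
$U{\left(W \right)} = \frac{1}{12} - \frac{i}{8}$ ($U{\left(W \right)} = \frac{-2 + 3 i}{2 \left(-12\right)} = \frac{1}{2} \left(- \frac{1}{12}\right) \left(-2 + 3 i\right) = \frac{1}{12} - \frac{i}{8}$)
$27115 + U{\left(-118 \right)} = 27115 + \left(\frac{1}{12} - \frac{i}{8}\right) = \frac{325381}{12} - \frac{i}{8}$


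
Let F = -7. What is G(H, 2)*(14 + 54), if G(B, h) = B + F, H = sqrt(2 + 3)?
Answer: -476 + 68*sqrt(5) ≈ -323.95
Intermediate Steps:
H = sqrt(5) ≈ 2.2361
G(B, h) = -7 + B (G(B, h) = B - 7 = -7 + B)
G(H, 2)*(14 + 54) = (-7 + sqrt(5))*(14 + 54) = (-7 + sqrt(5))*68 = -476 + 68*sqrt(5)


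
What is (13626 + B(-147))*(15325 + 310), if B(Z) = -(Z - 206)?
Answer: 218561665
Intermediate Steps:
B(Z) = 206 - Z (B(Z) = -(-206 + Z) = 206 - Z)
(13626 + B(-147))*(15325 + 310) = (13626 + (206 - 1*(-147)))*(15325 + 310) = (13626 + (206 + 147))*15635 = (13626 + 353)*15635 = 13979*15635 = 218561665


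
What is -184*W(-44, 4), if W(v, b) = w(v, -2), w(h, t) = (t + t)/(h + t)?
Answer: -16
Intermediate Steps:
w(h, t) = 2*t/(h + t) (w(h, t) = (2*t)/(h + t) = 2*t/(h + t))
W(v, b) = -4/(-2 + v) (W(v, b) = 2*(-2)/(v - 2) = 2*(-2)/(-2 + v) = -4/(-2 + v))
-184*W(-44, 4) = -(-736)/(-2 - 44) = -(-736)/(-46) = -(-736)*(-1)/46 = -184*2/23 = -16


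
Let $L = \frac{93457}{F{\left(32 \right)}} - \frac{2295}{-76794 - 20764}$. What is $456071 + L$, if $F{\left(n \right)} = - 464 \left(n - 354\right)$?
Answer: $\frac{474833969663965}{1041138976} \approx 4.5607 \cdot 10^{5}$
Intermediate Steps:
$F{\left(n \right)} = 164256 - 464 n$ ($F{\left(n \right)} = - 464 \left(-354 + n\right) = 164256 - 464 n$)
$L = \frac{675740669}{1041138976}$ ($L = \frac{93457}{164256 - 14848} - \frac{2295}{-76794 - 20764} = \frac{93457}{164256 - 14848} - \frac{2295}{-97558} = \frac{93457}{149408} - - \frac{2295}{97558} = 93457 \cdot \frac{1}{149408} + \frac{2295}{97558} = \frac{13351}{21344} + \frac{2295}{97558} = \frac{675740669}{1041138976} \approx 0.64904$)
$456071 + L = 456071 + \frac{675740669}{1041138976} = \frac{474833969663965}{1041138976}$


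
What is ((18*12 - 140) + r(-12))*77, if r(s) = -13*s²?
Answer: -138292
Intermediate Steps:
((18*12 - 140) + r(-12))*77 = ((18*12 - 140) - 13*(-12)²)*77 = ((216 - 140) - 13*144)*77 = (76 - 1872)*77 = -1796*77 = -138292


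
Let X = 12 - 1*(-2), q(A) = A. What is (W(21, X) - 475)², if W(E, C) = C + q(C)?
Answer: 199809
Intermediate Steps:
X = 14 (X = 12 + 2 = 14)
W(E, C) = 2*C (W(E, C) = C + C = 2*C)
(W(21, X) - 475)² = (2*14 - 475)² = (28 - 475)² = (-447)² = 199809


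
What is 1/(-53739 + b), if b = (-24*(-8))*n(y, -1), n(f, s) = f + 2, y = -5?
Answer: -1/54315 ≈ -1.8411e-5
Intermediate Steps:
n(f, s) = 2 + f
b = -576 (b = (-24*(-8))*(2 - 5) = 192*(-3) = -576)
1/(-53739 + b) = 1/(-53739 - 576) = 1/(-54315) = -1/54315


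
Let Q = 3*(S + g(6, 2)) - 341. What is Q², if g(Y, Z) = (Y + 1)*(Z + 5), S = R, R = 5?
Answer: 32041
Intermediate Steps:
S = 5
g(Y, Z) = (1 + Y)*(5 + Z)
Q = -179 (Q = 3*(5 + (5 + 2 + 5*6 + 6*2)) - 341 = 3*(5 + (5 + 2 + 30 + 12)) - 341 = 3*(5 + 49) - 341 = 3*54 - 341 = 162 - 341 = -179)
Q² = (-179)² = 32041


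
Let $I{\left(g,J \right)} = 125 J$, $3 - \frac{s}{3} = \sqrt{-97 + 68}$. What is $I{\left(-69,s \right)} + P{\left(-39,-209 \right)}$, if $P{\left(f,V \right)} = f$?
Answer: $1086 - 375 i \sqrt{29} \approx 1086.0 - 2019.4 i$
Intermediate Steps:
$s = 9 - 3 i \sqrt{29}$ ($s = 9 - 3 \sqrt{-97 + 68} = 9 - 3 \sqrt{-29} = 9 - 3 i \sqrt{29} \approx 9.0 - 16.155 i$)
$I{\left(-69,s \right)} + P{\left(-39,-209 \right)} = 125 \left(9 - 3 i \sqrt{29}\right) - 39 = \left(1125 - 375 i \sqrt{29}\right) - 39 = 1086 - 375 i \sqrt{29}$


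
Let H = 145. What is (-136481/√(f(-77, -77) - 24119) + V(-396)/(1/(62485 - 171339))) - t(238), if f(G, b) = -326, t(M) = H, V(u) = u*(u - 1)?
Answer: -17113155193 + 136481*I*√24445/24445 ≈ -1.7113e+10 + 872.93*I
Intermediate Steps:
V(u) = u*(-1 + u)
t(M) = 145
(-136481/√(f(-77, -77) - 24119) + V(-396)/(1/(62485 - 171339))) - t(238) = (-136481/√(-326 - 24119) + (-396*(-1 - 396))/(1/(62485 - 171339))) - 1*145 = (-136481*(-I*√24445/24445) + (-396*(-397))/(1/(-108854))) - 145 = (-136481*(-I*√24445/24445) + 157212/(-1/108854)) - 145 = (-(-136481)*I*√24445/24445 + 157212*(-108854)) - 145 = (136481*I*√24445/24445 - 17113155048) - 145 = (-17113155048 + 136481*I*√24445/24445) - 145 = -17113155193 + 136481*I*√24445/24445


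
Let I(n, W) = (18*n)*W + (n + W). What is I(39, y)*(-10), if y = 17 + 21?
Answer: -267530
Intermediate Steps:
y = 38
I(n, W) = W + n + 18*W*n (I(n, W) = 18*W*n + (W + n) = W + n + 18*W*n)
I(39, y)*(-10) = (38 + 39 + 18*38*39)*(-10) = (38 + 39 + 26676)*(-10) = 26753*(-10) = -267530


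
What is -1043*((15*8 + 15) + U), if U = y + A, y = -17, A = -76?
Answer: -43806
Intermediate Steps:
U = -93 (U = -17 - 76 = -93)
-1043*((15*8 + 15) + U) = -1043*((15*8 + 15) - 93) = -1043*((120 + 15) - 93) = -1043*(135 - 93) = -1043*42 = -43806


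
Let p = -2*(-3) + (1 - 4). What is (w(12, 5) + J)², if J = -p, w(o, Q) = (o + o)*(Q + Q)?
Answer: 56169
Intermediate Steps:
p = 3 (p = 6 - 3 = 3)
w(o, Q) = 4*Q*o (w(o, Q) = (2*o)*(2*Q) = 4*Q*o)
J = -3 (J = -1*3 = -3)
(w(12, 5) + J)² = (4*5*12 - 3)² = (240 - 3)² = 237² = 56169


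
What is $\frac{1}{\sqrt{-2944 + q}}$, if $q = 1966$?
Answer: $- \frac{i \sqrt{978}}{978} \approx - 0.031976 i$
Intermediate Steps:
$\frac{1}{\sqrt{-2944 + q}} = \frac{1}{\sqrt{-2944 + 1966}} = \frac{1}{\sqrt{-978}} = \frac{1}{i \sqrt{978}} = - \frac{i \sqrt{978}}{978}$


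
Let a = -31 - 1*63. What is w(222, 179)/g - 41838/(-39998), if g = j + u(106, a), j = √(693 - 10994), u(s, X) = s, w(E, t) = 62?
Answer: 581965931/430718463 - 62*I*√10301/21537 ≈ 1.3512 - 0.29218*I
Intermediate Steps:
a = -94 (a = -31 - 63 = -94)
j = I*√10301 (j = √(-10301) = I*√10301 ≈ 101.49*I)
g = 106 + I*√10301 (g = I*√10301 + 106 = 106 + I*√10301 ≈ 106.0 + 101.49*I)
w(222, 179)/g - 41838/(-39998) = 62/(106 + I*√10301) - 41838/(-39998) = 62/(106 + I*√10301) - 41838*(-1/39998) = 62/(106 + I*√10301) + 20919/19999 = 20919/19999 + 62/(106 + I*√10301)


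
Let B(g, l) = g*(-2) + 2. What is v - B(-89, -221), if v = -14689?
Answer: -14869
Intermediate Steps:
B(g, l) = 2 - 2*g (B(g, l) = -2*g + 2 = 2 - 2*g)
v - B(-89, -221) = -14689 - (2 - 2*(-89)) = -14689 - (2 + 178) = -14689 - 1*180 = -14689 - 180 = -14869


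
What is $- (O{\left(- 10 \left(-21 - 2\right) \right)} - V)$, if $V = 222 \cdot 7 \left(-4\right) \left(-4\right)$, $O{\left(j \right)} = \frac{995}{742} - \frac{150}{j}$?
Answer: $\frac{424317269}{17066} \approx 24863.0$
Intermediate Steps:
$O{\left(j \right)} = \frac{995}{742} - \frac{150}{j}$ ($O{\left(j \right)} = 995 \cdot \frac{1}{742} - \frac{150}{j} = \frac{995}{742} - \frac{150}{j}$)
$V = 24864$ ($V = 222 \left(\left(-28\right) \left(-4\right)\right) = 222 \cdot 112 = 24864$)
$- (O{\left(- 10 \left(-21 - 2\right) \right)} - V) = - (\left(\frac{995}{742} - \frac{150}{\left(-10\right) \left(-21 - 2\right)}\right) - 24864) = - (\left(\frac{995}{742} - \frac{150}{\left(-10\right) \left(-23\right)}\right) - 24864) = - (\left(\frac{995}{742} - \frac{150}{230}\right) - 24864) = - (\left(\frac{995}{742} - \frac{15}{23}\right) - 24864) = - (\frac{11755}{17066} - 24864) = \left(-1\right) \left(- \frac{424317269}{17066}\right) = \frac{424317269}{17066}$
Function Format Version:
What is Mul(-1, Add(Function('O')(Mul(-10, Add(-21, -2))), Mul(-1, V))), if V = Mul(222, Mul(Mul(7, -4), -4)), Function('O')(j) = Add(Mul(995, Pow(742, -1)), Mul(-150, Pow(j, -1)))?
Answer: Rational(424317269, 17066) ≈ 24863.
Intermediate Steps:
Function('O')(j) = Add(Rational(995, 742), Mul(-150, Pow(j, -1))) (Function('O')(j) = Add(Mul(995, Rational(1, 742)), Mul(-150, Pow(j, -1))) = Add(Rational(995, 742), Mul(-150, Pow(j, -1))))
V = 24864 (V = Mul(222, Mul(-28, -4)) = Mul(222, 112) = 24864)
Mul(-1, Add(Function('O')(Mul(-10, Add(-21, -2))), Mul(-1, V))) = Mul(-1, Add(Add(Rational(995, 742), Mul(-150, Pow(Mul(-10, Add(-21, -2)), -1))), Mul(-1, 24864))) = Mul(-1, Add(Add(Rational(995, 742), Mul(-150, Pow(Mul(-10, -23), -1))), -24864)) = Mul(-1, Add(Add(Rational(995, 742), Mul(-150, Pow(230, -1))), -24864)) = Mul(-1, Add(Add(Rational(995, 742), Mul(-150, Rational(1, 230))), -24864)) = Mul(-1, Add(Add(Rational(995, 742), Rational(-15, 23)), -24864)) = Mul(-1, Add(Rational(11755, 17066), -24864)) = Mul(-1, Rational(-424317269, 17066)) = Rational(424317269, 17066)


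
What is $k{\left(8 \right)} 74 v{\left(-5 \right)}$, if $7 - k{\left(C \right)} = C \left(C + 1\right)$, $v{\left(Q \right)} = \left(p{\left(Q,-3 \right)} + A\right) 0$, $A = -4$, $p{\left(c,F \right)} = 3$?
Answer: $0$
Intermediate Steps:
$v{\left(Q \right)} = 0$ ($v{\left(Q \right)} = \left(3 - 4\right) 0 = \left(-1\right) 0 = 0$)
$k{\left(C \right)} = 7 - C \left(1 + C\right)$ ($k{\left(C \right)} = 7 - C \left(C + 1\right) = 7 - C \left(1 + C\right)$)
$k{\left(8 \right)} 74 v{\left(-5 \right)} = \left(7 - 8 - 8^{2}\right) 74 \cdot 0 = \left(7 - 8 - 64\right) 74 \cdot 0 = \left(-65\right) 74 \cdot 0 = \left(-4810\right) 0 = 0$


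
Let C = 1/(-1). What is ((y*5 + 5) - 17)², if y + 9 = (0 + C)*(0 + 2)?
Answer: 4489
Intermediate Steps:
C = -1
y = -11 (y = -9 + (0 - 1)*(0 + 2) = -9 - 1*2 = -9 - 2 = -11)
((y*5 + 5) - 17)² = ((-11*5 + 5) - 17)² = ((-55 + 5) - 17)² = (-50 - 17)² = (-67)² = 4489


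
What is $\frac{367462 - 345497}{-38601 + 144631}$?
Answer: $\frac{191}{922} \approx 0.20716$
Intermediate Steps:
$\frac{367462 - 345497}{-38601 + 144631} = \frac{21965}{106030} = 21965 \cdot \frac{1}{106030} = \frac{191}{922}$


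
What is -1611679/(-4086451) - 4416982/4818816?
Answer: -5141697979409/9845927731008 ≈ -0.52222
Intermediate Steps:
-1611679/(-4086451) - 4416982/4818816 = -1611679*(-1/4086451) - 4416982*1/4818816 = 1611679/4086451 - 2208491/2409408 = -5141697979409/9845927731008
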